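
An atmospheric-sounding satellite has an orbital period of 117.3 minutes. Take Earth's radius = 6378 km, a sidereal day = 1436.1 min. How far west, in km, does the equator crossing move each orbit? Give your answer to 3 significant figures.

3270 km

T = 117.3 min = 7038.0 s.
During one orbit Earth rotates (7038.0 / 86166) × 360° = 29.40°.
At the equator that is 29.40° × (2π·6378/360) km/° = 29.40 × 111.3 = 3273 km.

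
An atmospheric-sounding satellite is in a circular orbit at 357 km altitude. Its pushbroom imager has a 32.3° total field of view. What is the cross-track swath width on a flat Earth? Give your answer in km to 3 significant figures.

207 km

Half-angle = 32.3°/2 = 16.15°.
Swath width ≈ 2h·tan(θ/2) = 2 × 357 × tan(16.15°) = 206.8 km.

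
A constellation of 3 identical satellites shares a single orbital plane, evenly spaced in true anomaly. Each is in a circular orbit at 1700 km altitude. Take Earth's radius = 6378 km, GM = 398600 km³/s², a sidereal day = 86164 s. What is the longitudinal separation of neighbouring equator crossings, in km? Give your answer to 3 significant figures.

Semi-major axis a = 6378 + 1700 = 8078 km. Period T = 2π√(a³/μ) = 2π√(8078³/398600) = 7225.5 s = 120.42 min.
Single-satellite node shift = (7225.5/86164) × 360° = 30.19°.
With 3 satellites evenly phased, successive equator crossings are 30.19/3 = 10.063° apart.
That is 10.063 × 111.3 = 1120 km at the equator.

1120 km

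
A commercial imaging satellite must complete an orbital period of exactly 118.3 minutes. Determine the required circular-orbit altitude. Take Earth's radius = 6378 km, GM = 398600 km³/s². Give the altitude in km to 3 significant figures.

1600 km

T = 118.3 min = 7098.0 s.
From T = 2π√(a³/μ): a = (μ T²/4π²)^(1/3) = (398600 × 7098.0² / 4π²)^(1/3) = 7983 km.
Altitude h = a − R = 7983 − 6378 = 1605 km.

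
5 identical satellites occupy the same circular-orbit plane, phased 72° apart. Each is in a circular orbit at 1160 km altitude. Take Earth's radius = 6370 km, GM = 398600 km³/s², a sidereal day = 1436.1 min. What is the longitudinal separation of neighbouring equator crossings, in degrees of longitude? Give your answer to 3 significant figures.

Semi-major axis a = 6370 + 1160 = 7530 km. Period T = 2π√(a³/μ) = 2π√(7530³/398600) = 6502.8 s = 108.38 min.
Single-satellite node shift = (6502.8/86166) × 360° = 27.17°.
With 5 satellites evenly phased, successive equator crossings are 27.17/5 = 5.434° apart.

5.43°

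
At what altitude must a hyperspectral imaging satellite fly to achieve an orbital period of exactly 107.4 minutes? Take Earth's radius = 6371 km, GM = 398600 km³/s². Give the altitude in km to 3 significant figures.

1110 km

T = 107.4 min = 6444.0 s.
From T = 2π√(a³/μ): a = (μ T²/4π²)^(1/3) = (398600 × 6444.0² / 4π²)^(1/3) = 7485 km.
Altitude h = a − R = 7485 − 6371 = 1114 km.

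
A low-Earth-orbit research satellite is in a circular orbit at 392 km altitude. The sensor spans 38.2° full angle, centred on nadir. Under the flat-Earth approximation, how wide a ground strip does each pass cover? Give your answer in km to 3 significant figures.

271 km

Half-angle = 38.2°/2 = 19.1°.
Swath width ≈ 2h·tan(θ/2) = 2 × 392 × tan(19.1°) = 271.5 km.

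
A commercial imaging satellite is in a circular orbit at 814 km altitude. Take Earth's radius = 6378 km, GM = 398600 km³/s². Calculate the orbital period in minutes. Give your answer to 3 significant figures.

101 min

Semi-major axis a = 6378 + 814 = 7192 km. Period T = 2π√(a³/μ) = 2π√(7192³/398600) = 6070.0 s = 101.17 min.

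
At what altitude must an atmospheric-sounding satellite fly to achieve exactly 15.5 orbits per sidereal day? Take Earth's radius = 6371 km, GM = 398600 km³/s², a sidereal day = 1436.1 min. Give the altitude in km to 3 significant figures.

Required period T = 86166 / 15.5 = 5559.1 s.
From T = 2π√(a³/μ): a = (μ T²/4π²)^(1/3) = (398600 × 5559.1² / 4π²)^(1/3) = 6783 km.
Altitude h = a − R = 6783 − 6371 = 412 km.

412 km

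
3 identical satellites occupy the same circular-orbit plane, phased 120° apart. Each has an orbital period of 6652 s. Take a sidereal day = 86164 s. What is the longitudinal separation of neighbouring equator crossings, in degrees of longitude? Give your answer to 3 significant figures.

Single-satellite node shift = (6652.0/86164) × 360° = 27.79°.
With 3 satellites evenly phased, successive equator crossings are 27.79/3 = 9.264° apart.

9.26°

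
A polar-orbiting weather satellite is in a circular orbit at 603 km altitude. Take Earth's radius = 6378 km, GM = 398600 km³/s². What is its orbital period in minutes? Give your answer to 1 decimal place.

Semi-major axis a = 6378 + 603 = 6981 km. Period T = 2π√(a³/μ) = 2π√(6981³/398600) = 5804.8 s = 96.75 min.

96.7 min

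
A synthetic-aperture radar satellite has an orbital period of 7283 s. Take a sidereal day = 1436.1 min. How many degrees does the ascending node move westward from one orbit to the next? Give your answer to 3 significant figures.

During one orbit Earth rotates (7283.0 / 86166) × 360° = 30.43°.

30.4°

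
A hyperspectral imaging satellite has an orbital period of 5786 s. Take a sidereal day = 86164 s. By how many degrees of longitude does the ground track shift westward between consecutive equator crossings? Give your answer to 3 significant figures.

During one orbit Earth rotates (5786.0 / 86164) × 360° = 24.17°.

24.2°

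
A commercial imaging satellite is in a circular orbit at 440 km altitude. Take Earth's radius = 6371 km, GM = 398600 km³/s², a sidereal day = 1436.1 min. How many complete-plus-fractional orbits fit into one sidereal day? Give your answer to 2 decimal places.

Semi-major axis a = 6371 + 440 = 6811 km. Period T = 2π√(a³/μ) = 2π√(6811³/398600) = 5594.1 s = 93.23 min.
Orbits per sidereal day = 86166 / 5594.1 = 15.403.

15.40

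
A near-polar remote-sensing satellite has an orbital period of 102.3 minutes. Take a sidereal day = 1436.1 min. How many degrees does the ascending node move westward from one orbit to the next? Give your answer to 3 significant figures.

T = 102.3 min = 6138.0 s.
During one orbit Earth rotates (6138.0 / 86166) × 360° = 25.64°.

25.6°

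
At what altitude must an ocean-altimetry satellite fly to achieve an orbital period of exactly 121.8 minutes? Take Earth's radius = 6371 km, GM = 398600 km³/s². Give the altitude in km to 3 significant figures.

T = 121.8 min = 7308.0 s.
From T = 2π√(a³/μ): a = (μ T²/4π²)^(1/3) = (398600 × 7308.0² / 4π²)^(1/3) = 8139 km.
Altitude h = a − R = 8139 − 6371 = 1768 km.

1770 km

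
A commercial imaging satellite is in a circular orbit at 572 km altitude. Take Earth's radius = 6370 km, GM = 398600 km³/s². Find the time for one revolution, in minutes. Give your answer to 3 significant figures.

Semi-major axis a = 6370 + 572 = 6942 km. Period T = 2π√(a³/μ) = 2π√(6942³/398600) = 5756.2 s = 95.94 min.

95.9 min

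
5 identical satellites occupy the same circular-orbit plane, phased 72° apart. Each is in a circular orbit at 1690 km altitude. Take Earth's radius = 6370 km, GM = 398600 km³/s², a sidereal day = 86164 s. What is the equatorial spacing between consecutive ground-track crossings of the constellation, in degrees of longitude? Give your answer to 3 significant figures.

Semi-major axis a = 6370 + 1690 = 8060 km. Period T = 2π√(a³/μ) = 2π√(8060³/398600) = 7201.3 s = 120.02 min.
Single-satellite node shift = (7201.3/86164) × 360° = 30.09°.
With 5 satellites evenly phased, successive equator crossings are 30.09/5 = 6.018° apart.

6.02°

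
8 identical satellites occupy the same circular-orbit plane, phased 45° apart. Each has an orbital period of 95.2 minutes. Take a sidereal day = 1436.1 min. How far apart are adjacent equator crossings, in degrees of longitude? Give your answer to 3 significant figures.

T = 95.2 min = 5712.0 s.
Single-satellite node shift = (5712.0/86166) × 360° = 23.86°.
With 8 satellites evenly phased, successive equator crossings are 23.86/8 = 2.983° apart.

2.98°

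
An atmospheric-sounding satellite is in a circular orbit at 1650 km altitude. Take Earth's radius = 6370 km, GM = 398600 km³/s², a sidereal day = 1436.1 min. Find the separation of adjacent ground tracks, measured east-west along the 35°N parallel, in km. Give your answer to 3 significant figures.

Semi-major axis a = 6370 + 1650 = 8020 km. Period T = 2π√(a³/μ) = 2π√(8020³/398600) = 7147.8 s = 119.13 min.
Node shift per orbit = (7147.8/86166) × 360° = 29.86°.
Equatorial spacing = 29.86 × 111.2 km/° = 3320 km.
At 35° latitude, spacing = 3320 × cos(35°) = 2720 km.

2720 km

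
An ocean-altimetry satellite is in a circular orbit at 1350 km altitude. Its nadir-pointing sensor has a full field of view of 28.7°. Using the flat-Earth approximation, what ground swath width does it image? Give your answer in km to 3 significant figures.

691 km

Half-angle = 28.7°/2 = 14.35°.
Swath width ≈ 2h·tan(θ/2) = 2 × 1350 × tan(14.35°) = 690.7 km.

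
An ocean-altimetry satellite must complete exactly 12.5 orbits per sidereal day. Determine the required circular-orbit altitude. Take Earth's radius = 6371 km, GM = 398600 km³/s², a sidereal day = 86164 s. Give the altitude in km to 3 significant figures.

Required period T = 86164 / 12.5 = 6893.1 s.
From T = 2π√(a³/μ): a = (μ T²/4π²)^(1/3) = (398600 × 6893.1² / 4π²)^(1/3) = 7828 km.
Altitude h = a − R = 7828 − 6371 = 1457 km.

1460 km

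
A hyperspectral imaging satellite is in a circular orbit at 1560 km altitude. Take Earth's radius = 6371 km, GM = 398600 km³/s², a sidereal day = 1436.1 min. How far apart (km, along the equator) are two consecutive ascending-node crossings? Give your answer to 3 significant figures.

3270 km

Semi-major axis a = 6371 + 1560 = 7931 km. Period T = 2π√(a³/μ) = 2π√(7931³/398600) = 7029.2 s = 117.15 min.
During one orbit Earth rotates (7029.2 / 86166) × 360° = 29.37°.
At the equator that is 29.37° × (2π·6371/360) km/° = 29.37 × 111.2 = 3266 km.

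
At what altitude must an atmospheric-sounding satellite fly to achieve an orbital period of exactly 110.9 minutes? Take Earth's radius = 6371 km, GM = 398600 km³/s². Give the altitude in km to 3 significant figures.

T = 110.9 min = 6654.0 s.
From T = 2π√(a³/μ): a = (μ T²/4π²)^(1/3) = (398600 × 6654.0² / 4π²)^(1/3) = 7646 km.
Altitude h = a − R = 7646 − 6371 = 1275 km.

1280 km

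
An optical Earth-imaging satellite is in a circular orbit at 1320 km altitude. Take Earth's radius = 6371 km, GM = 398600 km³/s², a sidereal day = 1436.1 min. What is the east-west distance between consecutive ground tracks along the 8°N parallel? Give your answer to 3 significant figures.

Semi-major axis a = 6371 + 1320 = 7691 km. Period T = 2π√(a³/μ) = 2π√(7691³/398600) = 6712.5 s = 111.88 min.
Node shift per orbit = (6712.5/86166) × 360° = 28.04°.
Equatorial spacing = 28.04 × 111.2 km/° = 3118 km.
At 8° latitude, spacing = 3118 × cos(8°) = 3088 km.

3090 km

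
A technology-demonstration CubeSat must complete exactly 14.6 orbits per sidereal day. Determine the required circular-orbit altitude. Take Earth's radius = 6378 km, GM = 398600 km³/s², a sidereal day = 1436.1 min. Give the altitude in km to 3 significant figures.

681 km

Required period T = 86166 / 14.6 = 5901.8 s.
From T = 2π√(a³/μ): a = (μ T²/4π²)^(1/3) = (398600 × 5901.8² / 4π²)^(1/3) = 7059 km.
Altitude h = a − R = 7059 − 6378 = 681 km.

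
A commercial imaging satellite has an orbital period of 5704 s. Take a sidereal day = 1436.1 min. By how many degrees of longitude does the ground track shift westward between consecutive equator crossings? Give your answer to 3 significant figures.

During one orbit Earth rotates (5704.0 / 86166) × 360° = 23.83°.

23.8°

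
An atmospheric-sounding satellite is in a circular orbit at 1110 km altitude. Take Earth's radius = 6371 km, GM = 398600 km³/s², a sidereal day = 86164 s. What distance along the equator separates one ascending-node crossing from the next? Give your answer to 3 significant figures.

Semi-major axis a = 6371 + 1110 = 7481 km. Period T = 2π√(a³/μ) = 2π√(7481³/398600) = 6439.5 s = 107.32 min.
During one orbit Earth rotates (6439.5 / 86164) × 360° = 26.90°.
At the equator that is 26.90° × (2π·6371/360) km/° = 26.90 × 111.2 = 2992 km.

2990 km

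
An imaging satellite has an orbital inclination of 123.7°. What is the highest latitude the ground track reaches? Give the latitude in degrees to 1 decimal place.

Retrograde orbit: the ground track reaches ±(180° − i) = ±(180 − 123.7) = ±56.3°.

56.3°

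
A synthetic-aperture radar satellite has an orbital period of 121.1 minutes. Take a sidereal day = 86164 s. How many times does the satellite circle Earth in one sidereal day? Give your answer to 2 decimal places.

11.86

T = 121.1 min = 7266.0 s.
Orbits per sidereal day = 86164 / 7266.0 = 11.859.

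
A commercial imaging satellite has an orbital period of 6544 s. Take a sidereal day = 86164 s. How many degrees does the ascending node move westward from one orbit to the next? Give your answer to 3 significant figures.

During one orbit Earth rotates (6544.0 / 86164) × 360° = 27.34°.

27.3°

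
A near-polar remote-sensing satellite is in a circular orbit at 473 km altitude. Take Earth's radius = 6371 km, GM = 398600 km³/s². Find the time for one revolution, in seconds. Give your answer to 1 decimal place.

5634.8 seconds

Semi-major axis a = 6371 + 473 = 6844 km. Period T = 2π√(a³/μ) = 2π√(6844³/398600) = 5634.8 s = 93.91 min.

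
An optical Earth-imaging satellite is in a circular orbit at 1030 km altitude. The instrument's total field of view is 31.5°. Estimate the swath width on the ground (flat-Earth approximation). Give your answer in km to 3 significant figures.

Half-angle = 31.5°/2 = 15.75°.
Swath width ≈ 2h·tan(θ/2) = 2 × 1030 × tan(15.75°) = 581.0 km.

581 km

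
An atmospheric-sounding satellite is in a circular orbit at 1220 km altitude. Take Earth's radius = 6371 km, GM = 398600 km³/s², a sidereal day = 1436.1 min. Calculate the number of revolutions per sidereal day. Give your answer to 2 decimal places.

13.09

Semi-major axis a = 6371 + 1220 = 7591 km. Period T = 2π√(a³/μ) = 2π√(7591³/398600) = 6582.0 s = 109.70 min.
Orbits per sidereal day = 86166 / 6582.0 = 13.091.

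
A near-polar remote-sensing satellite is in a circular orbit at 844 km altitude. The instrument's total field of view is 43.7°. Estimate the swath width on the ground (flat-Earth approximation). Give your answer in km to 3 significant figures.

677 km

Half-angle = 43.7°/2 = 21.85°.
Swath width ≈ 2h·tan(θ/2) = 2 × 844 × tan(21.85°) = 676.9 km.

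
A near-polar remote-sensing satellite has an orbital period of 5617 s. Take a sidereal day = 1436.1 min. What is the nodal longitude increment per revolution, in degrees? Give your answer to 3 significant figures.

23.5°

During one orbit Earth rotates (5617.0 / 86166) × 360° = 23.47°.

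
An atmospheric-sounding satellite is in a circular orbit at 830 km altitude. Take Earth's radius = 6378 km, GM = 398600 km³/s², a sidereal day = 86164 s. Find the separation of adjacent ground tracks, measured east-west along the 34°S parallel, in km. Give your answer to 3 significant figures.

Semi-major axis a = 6378 + 830 = 7208 km. Period T = 2π√(a³/μ) = 2π√(7208³/398600) = 6090.2 s = 101.50 min.
Node shift per orbit = (6090.2/86164) × 360° = 25.45°.
Equatorial spacing = 25.45 × 111.3 km/° = 2833 km.
At 34° latitude, spacing = 2833 × cos(34°) = 2348 km.

2350 km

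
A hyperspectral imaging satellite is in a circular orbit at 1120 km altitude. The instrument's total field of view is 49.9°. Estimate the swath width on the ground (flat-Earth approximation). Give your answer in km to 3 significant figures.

1040 km

Half-angle = 49.9°/2 = 24.95°.
Swath width ≈ 2h·tan(θ/2) = 2 × 1120 × tan(24.95°) = 1042.2 km.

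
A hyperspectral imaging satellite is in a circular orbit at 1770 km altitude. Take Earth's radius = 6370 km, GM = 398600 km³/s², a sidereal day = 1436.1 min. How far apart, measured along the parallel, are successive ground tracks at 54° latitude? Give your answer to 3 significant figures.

2000 km

Semi-major axis a = 6370 + 1770 = 8140 km. Period T = 2π√(a³/μ) = 2π√(8140³/398600) = 7308.8 s = 121.81 min.
Node shift per orbit = (7308.8/86166) × 360° = 30.54°.
Equatorial spacing = 30.54 × 111.2 km/° = 3395 km.
At 54° latitude, spacing = 3395 × cos(54°) = 1995 km.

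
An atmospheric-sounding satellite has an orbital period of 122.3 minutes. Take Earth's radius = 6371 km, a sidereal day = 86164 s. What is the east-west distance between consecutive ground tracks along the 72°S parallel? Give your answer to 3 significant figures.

T = 122.3 min = 7338.0 s.
Node shift per orbit = (7338.0/86164) × 360° = 30.66°.
Equatorial spacing = 30.66 × 111.2 km/° = 3409 km.
At 72° latitude, spacing = 3409 × cos(72°) = 1053 km.

1050 km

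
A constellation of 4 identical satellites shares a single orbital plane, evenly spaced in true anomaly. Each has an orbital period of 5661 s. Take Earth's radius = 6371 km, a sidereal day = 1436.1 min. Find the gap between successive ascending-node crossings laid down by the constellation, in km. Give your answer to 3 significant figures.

657 km

Single-satellite node shift = (5661.0/86166) × 360° = 23.65°.
With 4 satellites evenly phased, successive equator crossings are 23.65/4 = 5.913° apart.
That is 5.913 × 111.2 = 657 km at the equator.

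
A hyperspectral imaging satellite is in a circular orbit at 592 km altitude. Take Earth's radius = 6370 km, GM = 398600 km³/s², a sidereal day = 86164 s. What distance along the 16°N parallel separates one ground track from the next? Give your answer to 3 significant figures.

2580 km

Semi-major axis a = 6370 + 592 = 6962 km. Period T = 2π√(a³/μ) = 2π√(6962³/398600) = 5781.1 s = 96.35 min.
Node shift per orbit = (5781.1/86164) × 360° = 24.15°.
Equatorial spacing = 24.15 × 111.2 km/° = 2685 km.
At 16° latitude, spacing = 2685 × cos(16°) = 2581 km.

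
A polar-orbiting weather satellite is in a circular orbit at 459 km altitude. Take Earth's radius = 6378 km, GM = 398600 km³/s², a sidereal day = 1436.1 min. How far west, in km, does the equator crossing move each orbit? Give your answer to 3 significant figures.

Semi-major axis a = 6378 + 459 = 6837 km. Period T = 2π√(a³/μ) = 2π√(6837³/398600) = 5626.1 s = 93.77 min.
During one orbit Earth rotates (5626.1 / 86166) × 360° = 23.51°.
At the equator that is 23.51° × (2π·6378/360) km/° = 23.51 × 111.3 = 2617 km.

2620 km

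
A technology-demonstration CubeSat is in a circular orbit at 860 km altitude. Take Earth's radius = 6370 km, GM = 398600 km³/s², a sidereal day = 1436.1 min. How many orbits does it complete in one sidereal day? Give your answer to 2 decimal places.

Semi-major axis a = 6370 + 860 = 7230 km. Period T = 2π√(a³/μ) = 2π√(7230³/398600) = 6118.1 s = 101.97 min.
Orbits per sidereal day = 86166 / 6118.1 = 14.084.

14.08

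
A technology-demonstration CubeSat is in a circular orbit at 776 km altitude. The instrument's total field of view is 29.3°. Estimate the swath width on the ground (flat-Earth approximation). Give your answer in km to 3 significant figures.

406 km

Half-angle = 29.3°/2 = 14.65°.
Swath width ≈ 2h·tan(θ/2) = 2 × 776 × tan(14.65°) = 405.7 km.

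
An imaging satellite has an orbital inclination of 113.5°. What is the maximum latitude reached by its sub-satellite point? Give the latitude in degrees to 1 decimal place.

Retrograde orbit: the ground track reaches ±(180° − i) = ±(180 − 113.5) = ±66.5°.

66.5°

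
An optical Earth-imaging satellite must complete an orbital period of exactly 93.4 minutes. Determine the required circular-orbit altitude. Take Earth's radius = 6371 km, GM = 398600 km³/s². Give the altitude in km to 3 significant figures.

T = 93.4 min = 5604.0 s.
From T = 2π√(a³/μ): a = (μ T²/4π²)^(1/3) = (398600 × 5604.0² / 4π²)^(1/3) = 6819 km.
Altitude h = a − R = 6819 − 6371 = 448 km.

448 km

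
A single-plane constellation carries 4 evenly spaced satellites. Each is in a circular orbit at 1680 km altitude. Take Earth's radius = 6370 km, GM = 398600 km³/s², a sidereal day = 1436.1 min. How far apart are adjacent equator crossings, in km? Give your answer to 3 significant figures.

835 km

Semi-major axis a = 6370 + 1680 = 8050 km. Period T = 2π√(a³/μ) = 2π√(8050³/398600) = 7187.9 s = 119.80 min.
Single-satellite node shift = (7187.9/86166) × 360° = 30.03°.
With 4 satellites evenly phased, successive equator crossings are 30.03/4 = 7.508° apart.
That is 7.508 × 111.2 = 835 km at the equator.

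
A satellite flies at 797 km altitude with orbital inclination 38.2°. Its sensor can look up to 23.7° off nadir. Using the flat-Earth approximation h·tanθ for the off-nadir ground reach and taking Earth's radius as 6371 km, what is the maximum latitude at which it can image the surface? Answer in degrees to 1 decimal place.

For a prograde orbit the ground track reaches latitude ±i = ±38.2°.
Sensor half-swath on the ground ≈ 797·tan(23.7°) = 350 km = 3.15° of latitude.
Maximum observable latitude ≈ 38.2 + 3.15 = 41.3°.

41.3°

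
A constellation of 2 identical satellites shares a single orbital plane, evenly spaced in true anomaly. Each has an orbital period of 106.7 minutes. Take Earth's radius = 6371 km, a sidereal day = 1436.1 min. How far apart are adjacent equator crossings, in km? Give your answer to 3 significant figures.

T = 106.7 min = 6402.0 s.
Single-satellite node shift = (6402.0/86166) × 360° = 26.75°.
With 2 satellites evenly phased, successive equator crossings are 26.75/2 = 13.374° apart.
That is 13.374 × 111.2 = 1487 km at the equator.

1490 km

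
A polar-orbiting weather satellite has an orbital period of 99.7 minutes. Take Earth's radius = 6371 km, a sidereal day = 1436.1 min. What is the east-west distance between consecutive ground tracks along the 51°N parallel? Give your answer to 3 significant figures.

1750 km

T = 99.7 min = 5982.0 s.
Node shift per orbit = (5982.0/86166) × 360° = 24.99°.
Equatorial spacing = 24.99 × 111.2 km/° = 2779 km.
At 51° latitude, spacing = 2779 × cos(51°) = 1749 km.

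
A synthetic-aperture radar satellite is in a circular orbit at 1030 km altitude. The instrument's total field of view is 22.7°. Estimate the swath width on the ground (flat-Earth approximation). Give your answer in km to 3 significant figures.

Half-angle = 22.7°/2 = 11.35°.
Swath width ≈ 2h·tan(θ/2) = 2 × 1030 × tan(11.35°) = 413.5 km.

413 km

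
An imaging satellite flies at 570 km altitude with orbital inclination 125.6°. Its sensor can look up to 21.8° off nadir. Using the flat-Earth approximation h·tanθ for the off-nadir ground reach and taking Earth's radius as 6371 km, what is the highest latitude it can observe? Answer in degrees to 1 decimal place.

56.5°

Retrograde orbit: the ground track reaches ±(180° − i) = ±(180 − 125.6) = ±54.4°.
Sensor half-swath on the ground ≈ 570·tan(21.8°) = 228 km = 2.05° of latitude.
Maximum observable latitude ≈ 54.4 + 2.05 = 56.5°.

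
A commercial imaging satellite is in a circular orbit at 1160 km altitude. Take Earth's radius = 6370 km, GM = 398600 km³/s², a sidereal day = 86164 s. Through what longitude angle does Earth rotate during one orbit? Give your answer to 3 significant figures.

27.2°

Semi-major axis a = 6370 + 1160 = 7530 km. Period T = 2π√(a³/μ) = 2π√(7530³/398600) = 6502.8 s = 108.38 min.
During one orbit Earth rotates (6502.8 / 86164) × 360° = 27.17°.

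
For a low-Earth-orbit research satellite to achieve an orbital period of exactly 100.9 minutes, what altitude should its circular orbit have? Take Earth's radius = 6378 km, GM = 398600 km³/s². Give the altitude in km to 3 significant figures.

801 km

T = 100.9 min = 6054.0 s.
From T = 2π√(a³/μ): a = (μ T²/4π²)^(1/3) = (398600 × 6054.0² / 4π²)^(1/3) = 7179 km.
Altitude h = a − R = 7179 − 6378 = 801 km.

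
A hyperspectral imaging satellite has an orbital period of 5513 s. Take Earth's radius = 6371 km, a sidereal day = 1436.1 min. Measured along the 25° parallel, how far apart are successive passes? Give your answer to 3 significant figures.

Node shift per orbit = (5513.0/86166) × 360° = 23.03°.
Equatorial spacing = 23.03 × 111.2 km/° = 2561 km.
At 25° latitude, spacing = 2561 × cos(25°) = 2321 km.

2320 km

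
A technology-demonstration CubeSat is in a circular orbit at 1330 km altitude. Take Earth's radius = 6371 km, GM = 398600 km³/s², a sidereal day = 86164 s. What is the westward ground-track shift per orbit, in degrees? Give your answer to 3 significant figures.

28.1°

Semi-major axis a = 6371 + 1330 = 7701 km. Period T = 2π√(a³/μ) = 2π√(7701³/398600) = 6725.6 s = 112.09 min.
During one orbit Earth rotates (6725.6 / 86164) × 360° = 28.10°.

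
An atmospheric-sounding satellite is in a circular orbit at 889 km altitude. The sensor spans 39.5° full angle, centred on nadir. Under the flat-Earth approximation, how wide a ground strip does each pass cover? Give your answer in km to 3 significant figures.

638 km

Half-angle = 39.5°/2 = 19.75°.
Swath width ≈ 2h·tan(θ/2) = 2 × 889 × tan(19.75°) = 638.4 km.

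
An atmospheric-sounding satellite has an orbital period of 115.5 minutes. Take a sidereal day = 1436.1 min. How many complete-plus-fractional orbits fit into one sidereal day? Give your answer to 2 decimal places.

T = 115.5 min = 6930.0 s.
Orbits per sidereal day = 86166 / 6930.0 = 12.434.

12.43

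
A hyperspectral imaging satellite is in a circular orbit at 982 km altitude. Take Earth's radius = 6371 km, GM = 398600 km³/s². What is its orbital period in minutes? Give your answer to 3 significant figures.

105 min

Semi-major axis a = 6371 + 982 = 7353 km. Period T = 2π√(a³/μ) = 2π√(7353³/398600) = 6274.9 s = 104.58 min.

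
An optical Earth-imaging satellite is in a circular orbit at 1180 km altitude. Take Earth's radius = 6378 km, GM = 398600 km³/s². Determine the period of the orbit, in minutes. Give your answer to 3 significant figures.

Semi-major axis a = 6378 + 1180 = 7558 km. Period T = 2π√(a³/μ) = 2π√(7558³/398600) = 6539.2 s = 108.99 min.

109 min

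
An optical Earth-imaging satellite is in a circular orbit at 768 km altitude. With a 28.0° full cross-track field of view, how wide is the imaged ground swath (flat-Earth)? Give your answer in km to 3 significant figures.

383 km

Half-angle = 28.0°/2 = 14°.
Swath width ≈ 2h·tan(θ/2) = 2 × 768 × tan(14°) = 383.0 km.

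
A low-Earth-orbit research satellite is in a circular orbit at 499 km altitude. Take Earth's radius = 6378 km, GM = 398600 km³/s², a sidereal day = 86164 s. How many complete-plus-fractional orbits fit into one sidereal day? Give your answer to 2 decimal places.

Semi-major axis a = 6378 + 499 = 6877 km. Period T = 2π√(a³/μ) = 2π√(6877³/398600) = 5675.6 s = 94.59 min.
Orbits per sidereal day = 86164 / 5675.6 = 15.182.

15.18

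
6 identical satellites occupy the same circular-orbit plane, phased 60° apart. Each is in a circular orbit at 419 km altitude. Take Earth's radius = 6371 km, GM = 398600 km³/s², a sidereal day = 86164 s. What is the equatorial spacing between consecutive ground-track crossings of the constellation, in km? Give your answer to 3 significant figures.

431 km

Semi-major axis a = 6371 + 419 = 6790 km. Period T = 2π√(a³/μ) = 2π√(6790³/398600) = 5568.2 s = 92.80 min.
Single-satellite node shift = (5568.2/86164) × 360° = 23.26°.
With 6 satellites evenly phased, successive equator crossings are 23.26/6 = 3.877° apart.
That is 3.877 × 111.2 = 431 km at the equator.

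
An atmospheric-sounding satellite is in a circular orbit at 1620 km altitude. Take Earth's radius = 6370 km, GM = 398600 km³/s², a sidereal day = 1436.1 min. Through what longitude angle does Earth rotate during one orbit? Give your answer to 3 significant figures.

29.7°

Semi-major axis a = 6370 + 1620 = 7990 km. Period T = 2π√(a³/μ) = 2π√(7990³/398600) = 7107.7 s = 118.46 min.
During one orbit Earth rotates (7107.7 / 86166) × 360° = 29.70°.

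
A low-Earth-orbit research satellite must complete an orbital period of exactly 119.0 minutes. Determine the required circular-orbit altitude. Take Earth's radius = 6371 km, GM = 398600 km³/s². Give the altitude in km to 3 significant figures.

1640 km

T = 119.0 min = 7140.0 s.
From T = 2π√(a³/μ): a = (μ T²/4π²)^(1/3) = (398600 × 7140.0² / 4π²)^(1/3) = 8014 km.
Altitude h = a − R = 8014 − 6371 = 1643 km.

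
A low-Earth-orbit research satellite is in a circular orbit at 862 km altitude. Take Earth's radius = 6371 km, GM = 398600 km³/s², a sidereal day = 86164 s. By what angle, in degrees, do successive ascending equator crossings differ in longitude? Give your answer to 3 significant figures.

Semi-major axis a = 6371 + 862 = 7233 km. Period T = 2π√(a³/μ) = 2π√(7233³/398600) = 6121.9 s = 102.03 min.
During one orbit Earth rotates (6121.9 / 86164) × 360° = 25.58°.

25.6°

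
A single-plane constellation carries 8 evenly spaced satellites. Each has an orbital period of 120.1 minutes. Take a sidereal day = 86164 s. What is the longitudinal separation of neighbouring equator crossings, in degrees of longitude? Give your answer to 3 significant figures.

T = 120.1 min = 7206.0 s.
Single-satellite node shift = (7206.0/86164) × 360° = 30.11°.
With 8 satellites evenly phased, successive equator crossings are 30.11/8 = 3.763° apart.

3.76°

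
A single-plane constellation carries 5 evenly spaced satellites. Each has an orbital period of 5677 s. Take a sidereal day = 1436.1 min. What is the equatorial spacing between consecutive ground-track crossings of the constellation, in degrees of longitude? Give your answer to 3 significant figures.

4.74°

Single-satellite node shift = (5677.0/86166) × 360° = 23.72°.
With 5 satellites evenly phased, successive equator crossings are 23.72/5 = 4.744° apart.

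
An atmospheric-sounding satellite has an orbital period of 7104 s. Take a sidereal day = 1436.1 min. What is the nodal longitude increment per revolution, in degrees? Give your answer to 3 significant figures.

29.7°

During one orbit Earth rotates (7104.0 / 86166) × 360° = 29.68°.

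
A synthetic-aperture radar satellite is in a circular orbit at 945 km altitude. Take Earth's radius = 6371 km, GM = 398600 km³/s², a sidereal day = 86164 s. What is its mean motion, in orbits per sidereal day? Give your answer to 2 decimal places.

Semi-major axis a = 6371 + 945 = 7316 km. Period T = 2π√(a³/μ) = 2π√(7316³/398600) = 6227.6 s = 103.79 min.
Orbits per sidereal day = 86164 / 6227.6 = 13.836.

13.84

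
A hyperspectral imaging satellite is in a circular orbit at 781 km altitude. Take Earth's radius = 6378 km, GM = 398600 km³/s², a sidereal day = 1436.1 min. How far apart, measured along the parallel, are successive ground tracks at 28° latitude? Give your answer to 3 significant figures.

Semi-major axis a = 6378 + 781 = 7159 km. Period T = 2π√(a³/μ) = 2π√(7159³/398600) = 6028.2 s = 100.47 min.
Node shift per orbit = (6028.2/86166) × 360° = 25.19°.
Equatorial spacing = 25.19 × 111.3 km/° = 2804 km.
At 28° latitude, spacing = 2804 × cos(28°) = 2475 km.

2480 km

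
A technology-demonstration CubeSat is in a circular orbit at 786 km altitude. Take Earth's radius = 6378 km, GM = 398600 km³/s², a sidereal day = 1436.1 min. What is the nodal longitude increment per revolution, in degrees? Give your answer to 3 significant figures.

25.2°

Semi-major axis a = 6378 + 786 = 7164 km. Period T = 2π√(a³/μ) = 2π√(7164³/398600) = 6034.5 s = 100.58 min.
During one orbit Earth rotates (6034.5 / 86166) × 360° = 25.21°.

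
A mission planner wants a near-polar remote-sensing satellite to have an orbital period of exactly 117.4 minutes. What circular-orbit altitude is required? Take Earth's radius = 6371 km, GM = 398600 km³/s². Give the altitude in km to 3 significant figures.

1570 km

T = 117.4 min = 7044.0 s.
From T = 2π√(a³/μ): a = (μ T²/4π²)^(1/3) = (398600 × 7044.0² / 4π²)^(1/3) = 7942 km.
Altitude h = a − R = 7942 − 6371 = 1571 km.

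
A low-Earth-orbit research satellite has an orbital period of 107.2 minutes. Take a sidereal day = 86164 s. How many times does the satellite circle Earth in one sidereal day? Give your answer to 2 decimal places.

T = 107.2 min = 6432.0 s.
Orbits per sidereal day = 86164 / 6432.0 = 13.396.

13.40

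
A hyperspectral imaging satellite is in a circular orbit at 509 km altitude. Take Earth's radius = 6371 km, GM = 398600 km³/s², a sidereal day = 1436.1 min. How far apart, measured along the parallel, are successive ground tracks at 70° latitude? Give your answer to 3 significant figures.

Semi-major axis a = 6371 + 509 = 6880 km. Period T = 2π√(a³/μ) = 2π√(6880³/398600) = 5679.3 s = 94.65 min.
Node shift per orbit = (5679.3/86166) × 360° = 23.73°.
Equatorial spacing = 23.73 × 111.2 km/° = 2638 km.
At 70° latitude, spacing = 2638 × cos(70°) = 902 km.

902 km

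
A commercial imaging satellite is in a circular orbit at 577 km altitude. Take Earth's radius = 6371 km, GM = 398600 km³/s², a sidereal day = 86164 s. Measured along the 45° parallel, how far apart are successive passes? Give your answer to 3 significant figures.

Semi-major axis a = 6371 + 577 = 6948 km. Period T = 2π√(a³/μ) = 2π√(6948³/398600) = 5763.7 s = 96.06 min.
Node shift per orbit = (5763.7/86164) × 360° = 24.08°.
Equatorial spacing = 24.08 × 111.2 km/° = 2678 km.
At 45° latitude, spacing = 2678 × cos(45°) = 1893 km.

1890 km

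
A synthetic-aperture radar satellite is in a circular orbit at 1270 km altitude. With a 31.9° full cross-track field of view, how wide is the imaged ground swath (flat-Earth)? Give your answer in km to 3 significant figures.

726 km

Half-angle = 31.9°/2 = 15.95°.
Swath width ≈ 2h·tan(θ/2) = 2 × 1270 × tan(15.95°) = 725.9 km.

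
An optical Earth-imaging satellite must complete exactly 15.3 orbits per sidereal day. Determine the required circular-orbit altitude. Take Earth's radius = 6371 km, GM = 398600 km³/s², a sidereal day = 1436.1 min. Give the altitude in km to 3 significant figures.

471 km

Required period T = 86166 / 15.3 = 5631.8 s.
From T = 2π√(a³/μ): a = (μ T²/4π²)^(1/3) = (398600 × 5631.8² / 4π²)^(1/3) = 6842 km.
Altitude h = a − R = 6842 − 6371 = 471 km.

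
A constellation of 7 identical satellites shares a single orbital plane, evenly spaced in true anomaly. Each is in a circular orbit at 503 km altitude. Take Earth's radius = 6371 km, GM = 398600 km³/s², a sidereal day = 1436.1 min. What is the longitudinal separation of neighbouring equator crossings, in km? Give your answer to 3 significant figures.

Semi-major axis a = 6371 + 503 = 6874 km. Period T = 2π√(a³/μ) = 2π√(6874³/398600) = 5671.9 s = 94.53 min.
Single-satellite node shift = (5671.9/86166) × 360° = 23.70°.
With 7 satellites evenly phased, successive equator crossings are 23.70/7 = 3.385° apart.
That is 3.385 × 111.2 = 376 km at the equator.

376 km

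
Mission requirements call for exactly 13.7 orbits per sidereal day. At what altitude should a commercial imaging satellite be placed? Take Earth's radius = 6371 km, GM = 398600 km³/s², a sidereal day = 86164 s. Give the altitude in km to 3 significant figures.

Required period T = 86164 / 13.7 = 6289.3 s.
From T = 2π√(a³/μ): a = (μ T²/4π²)^(1/3) = (398600 × 6289.3² / 4π²)^(1/3) = 7364 km.
Altitude h = a − R = 7364 − 6371 = 993 km.

993 km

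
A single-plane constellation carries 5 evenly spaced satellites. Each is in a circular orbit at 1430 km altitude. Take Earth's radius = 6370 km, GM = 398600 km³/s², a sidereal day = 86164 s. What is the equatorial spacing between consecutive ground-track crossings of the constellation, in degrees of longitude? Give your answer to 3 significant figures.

Semi-major axis a = 6370 + 1430 = 7800 km. Period T = 2π√(a³/μ) = 2π√(7800³/398600) = 6855.7 s = 114.26 min.
Single-satellite node shift = (6855.7/86164) × 360° = 28.64°.
With 5 satellites evenly phased, successive equator crossings are 28.64/5 = 5.729° apart.

5.73°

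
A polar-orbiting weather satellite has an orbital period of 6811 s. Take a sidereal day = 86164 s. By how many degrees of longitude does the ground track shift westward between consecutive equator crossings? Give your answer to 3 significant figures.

During one orbit Earth rotates (6811.0 / 86164) × 360° = 28.46°.

28.5°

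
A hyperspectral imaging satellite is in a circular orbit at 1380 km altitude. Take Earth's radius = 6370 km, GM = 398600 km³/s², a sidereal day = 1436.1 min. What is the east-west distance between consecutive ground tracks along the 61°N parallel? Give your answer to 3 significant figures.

1530 km

Semi-major axis a = 6370 + 1380 = 7750 km. Period T = 2π√(a³/μ) = 2π√(7750³/398600) = 6789.9 s = 113.17 min.
Node shift per orbit = (6789.9/86166) × 360° = 28.37°.
Equatorial spacing = 28.37 × 111.2 km/° = 3154 km.
At 61° latitude, spacing = 3154 × cos(61°) = 1529 km.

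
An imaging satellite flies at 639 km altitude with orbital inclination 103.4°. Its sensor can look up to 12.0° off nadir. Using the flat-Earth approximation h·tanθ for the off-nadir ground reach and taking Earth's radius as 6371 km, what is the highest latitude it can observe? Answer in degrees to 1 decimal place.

77.8°

Retrograde orbit: the ground track reaches ±(180° − i) = ±(180 − 103.4) = ±76.6°.
Sensor half-swath on the ground ≈ 639·tan(12.0°) = 136 km = 1.22° of latitude.
Maximum observable latitude ≈ 76.6 + 1.22 = 77.8°.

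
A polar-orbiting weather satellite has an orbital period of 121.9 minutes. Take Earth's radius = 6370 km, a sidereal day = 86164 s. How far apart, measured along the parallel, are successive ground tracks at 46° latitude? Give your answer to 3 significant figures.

2360 km

T = 121.9 min = 7314.0 s.
Node shift per orbit = (7314.0/86164) × 360° = 30.56°.
Equatorial spacing = 30.56 × 111.2 km/° = 3397 km.
At 46° latitude, spacing = 3397 × cos(46°) = 2360 km.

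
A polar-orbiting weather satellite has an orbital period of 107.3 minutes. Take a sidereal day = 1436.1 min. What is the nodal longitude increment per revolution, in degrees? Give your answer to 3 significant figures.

26.9°

T = 107.3 min = 6438.0 s.
During one orbit Earth rotates (6438.0 / 86166) × 360° = 26.90°.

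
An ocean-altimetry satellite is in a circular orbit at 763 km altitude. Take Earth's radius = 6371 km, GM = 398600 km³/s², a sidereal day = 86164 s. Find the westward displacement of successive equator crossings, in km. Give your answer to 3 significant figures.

2790 km

Semi-major axis a = 6371 + 763 = 7134 km. Period T = 2π√(a³/μ) = 2π√(7134³/398600) = 5996.7 s = 99.94 min.
During one orbit Earth rotates (5996.7 / 86164) × 360° = 25.05°.
At the equator that is 25.05° × (2π·6371/360) km/° = 25.05 × 111.2 = 2786 km.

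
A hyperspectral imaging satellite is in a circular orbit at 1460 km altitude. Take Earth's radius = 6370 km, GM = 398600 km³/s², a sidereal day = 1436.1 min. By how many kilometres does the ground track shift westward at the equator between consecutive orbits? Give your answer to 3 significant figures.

Semi-major axis a = 6370 + 1460 = 7830 km. Period T = 2π√(a³/μ) = 2π√(7830³/398600) = 6895.3 s = 114.92 min.
During one orbit Earth rotates (6895.3 / 86166) × 360° = 28.81°.
At the equator that is 28.81° × (2π·6370/360) km/° = 28.81 × 111.2 = 3203 km.

3200 km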